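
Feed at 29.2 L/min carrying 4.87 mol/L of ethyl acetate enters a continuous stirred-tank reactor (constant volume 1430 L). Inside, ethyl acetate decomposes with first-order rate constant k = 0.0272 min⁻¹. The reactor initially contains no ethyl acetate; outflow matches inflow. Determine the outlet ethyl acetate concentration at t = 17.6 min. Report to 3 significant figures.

Species balance: V dC/dt = Q C_in − Q C − k V C.
dC/dt = (Q/V) C_in − (Q/V + k) C; effective rate a = Q/V + k = 0.020420 + 0.0272 = 0.047620 min⁻¹.
C_ss = Q C_in/(Q + kV) = 2.0883 mol/L; C(t) = C_ss + (C₀ − C_ss) e^(−a t).
C(17.6) = 2.0883 + (-2.0883)·e^(−0.047620·17.6) = 2.0883 + (-2.0883)·0.43253 = 1.1850 mol/L.

1.19 mol/L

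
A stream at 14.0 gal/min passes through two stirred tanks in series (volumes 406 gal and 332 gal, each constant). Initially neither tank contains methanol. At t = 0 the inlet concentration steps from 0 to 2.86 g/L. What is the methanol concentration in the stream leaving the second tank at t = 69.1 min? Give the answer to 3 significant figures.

2.11 g/L

Each tank obeys Vᵢ dCᵢ/dt = Q(Cᵢ₋₁ − Cᵢ), so τᵢ = Vᵢ/Q.
τ₁ = 406/14.0 = 29.000 min; τ₂ = 332/14.0 = 23.714 min.
Tank 1: C₁ = C_in(1 − e^(−t/τ₁)). Tank 2 (τ₁ ≠ τ₂): C₂ = C_in[1 − (τ₁ e^(−t/τ₁) − τ₂ e^(−t/τ₂))/(τ₁ − τ₂)].
At t = 69.1: e^(−t/τ₁) = 0.092296, e^(−t/τ₂) = 0.054266.
C₂ = 2.86·[1 − (29.000·0.092296 − 23.714·0.054266)/(5.2857)] = 2.86·0.73709 = 2.1081 g/L.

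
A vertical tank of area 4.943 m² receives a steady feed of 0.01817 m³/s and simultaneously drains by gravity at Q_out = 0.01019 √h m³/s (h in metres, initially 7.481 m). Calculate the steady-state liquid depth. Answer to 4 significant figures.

A dh/dt = Q_in − 0.01019 √h. Steady state requires inflow = outflow:
Q_in = 0.01019 √h_ss ⇒ √h_ss = 0.01817/0.01019 = 1.78312.
h_ss = 1.78312² = 3.17952 m. (Since h₀ = 7.481 m > h_ss, the level will fall toward this value.)

3.180 m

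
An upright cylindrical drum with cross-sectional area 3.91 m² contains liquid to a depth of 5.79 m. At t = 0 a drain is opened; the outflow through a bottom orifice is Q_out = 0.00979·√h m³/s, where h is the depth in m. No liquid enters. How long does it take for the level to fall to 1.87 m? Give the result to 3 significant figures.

With no inflow, A dh/dt = −0.00979 √h.
∫ h^(−1/2) dh = −(0.00979/A) ∫ dt, giving 2√h = 2√h₀ − (0.00979/A) t.
t = 2A(√h₀ − √h)/0.00979 = 2·3.91·(√5.79 − √1.87)/0.00979
  = 7.8200 × (2.4062 − 1.3675) / 0.00979 = 829.74 s.

830 s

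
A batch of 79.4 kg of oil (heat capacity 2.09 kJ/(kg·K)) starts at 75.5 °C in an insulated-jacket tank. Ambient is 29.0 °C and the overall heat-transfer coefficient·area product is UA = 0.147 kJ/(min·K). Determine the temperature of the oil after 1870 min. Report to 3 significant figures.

M c_p dT/dt = −UA(T − T_amb).
dT/dt = (T_ss − T)/τ with T_ss = T_amb = 29.000 °C, τ = M c_p/UA = 79.4·2.09/0.147 = 1128.9 min.
Integrating: T(t) = T_ss + (T₀ − T_ss) e^(−t/τ).
T(1870) = 29.000 + (46.500)·0.19081 = 37.872 °C.

37.9 °C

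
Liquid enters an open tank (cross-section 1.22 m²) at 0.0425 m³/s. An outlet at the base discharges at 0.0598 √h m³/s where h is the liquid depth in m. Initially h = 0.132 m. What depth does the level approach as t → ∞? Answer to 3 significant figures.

0.505 m

A dh/dt = Q_in − 0.0598 √h. Steady state requires inflow = outflow:
Q_in = 0.0598 √h_ss ⇒ √h_ss = 0.0425/0.0598 = 0.71070.
h_ss = 0.71070² = 0.50510 m. (Since h₀ = 0.132 m < h_ss, the level will rise toward this value.)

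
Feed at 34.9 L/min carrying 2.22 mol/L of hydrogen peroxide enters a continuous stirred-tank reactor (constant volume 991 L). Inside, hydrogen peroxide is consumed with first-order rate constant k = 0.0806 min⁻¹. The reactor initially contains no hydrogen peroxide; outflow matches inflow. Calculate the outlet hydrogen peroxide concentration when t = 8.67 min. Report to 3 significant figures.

0.428 mol/L

Accumulation = in − out − consumed: V dC/dt = Q C_in − Q C − k V C.
This is linear with rate a = Q/V + k = 0.11582 min⁻¹.
C_ss = Q C_in/(Q + kV) = 0.67504 mol/L; C(t) = C_ss + (C₀ − C_ss) e^(−a t).
C(8.67) = 0.67504 + (-0.67504)·e^(−0.11582·8.67) = 0.67504 + (-0.67504)·0.36636 = 0.42773 mol/L.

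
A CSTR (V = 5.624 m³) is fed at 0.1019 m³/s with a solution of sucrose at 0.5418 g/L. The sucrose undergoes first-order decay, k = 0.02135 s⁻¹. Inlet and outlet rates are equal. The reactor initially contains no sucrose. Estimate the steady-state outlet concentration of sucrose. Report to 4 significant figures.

0.2487 g/L

V dC/dt = Q(C_in − C) − k V C.
Steady state (dC/dt = 0): C_ss = Q C_in/(Q + kV) = C_in/(1 + kV/Q).
C_ss = 0.1019·0.5418/(0.1019 + 0.02135·5.624) = 0.0552094/0.221972 = 0.248722 g/L.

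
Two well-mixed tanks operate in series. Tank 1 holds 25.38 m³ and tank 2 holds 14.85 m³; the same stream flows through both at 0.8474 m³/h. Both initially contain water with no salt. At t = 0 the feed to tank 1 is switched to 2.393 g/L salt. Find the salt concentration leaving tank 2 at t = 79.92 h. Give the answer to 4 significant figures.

2.028 g/L

Time constants: τᵢ = Vᵢ/Q for each well-mixed tank.
τ₁ = 25.38/0.8474 = 29.9504 h; τ₂ = 14.85/0.8474 = 17.5242 h.
Solving the cascade with C₁(0)=C₂(0)=0 gives C₂(t) = C_in[1 − (τ₁ e^(−t/τ₁) − τ₂ e^(−t/τ₂))/(τ₁ − τ₂)].
At t = 79.92: e^(−t/τ₁) = 0.0693625, e^(−t/τ₂) = 0.0104563.
C₂ = 2.393·[1 − (29.9504·0.0693625 − 17.5242·0.0104563)/(12.4262)] = 2.393·0.847565 = 2.02822 g/L.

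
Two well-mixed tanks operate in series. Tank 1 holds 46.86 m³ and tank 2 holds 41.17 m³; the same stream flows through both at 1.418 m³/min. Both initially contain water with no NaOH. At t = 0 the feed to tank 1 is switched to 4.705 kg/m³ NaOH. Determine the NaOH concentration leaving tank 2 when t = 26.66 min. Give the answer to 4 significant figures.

Time constants: τᵢ = Vᵢ/Q for each well-mixed tank.
τ₁ = 46.86/1.418 = 33.0465 min; τ₂ = 41.17/1.418 = 29.0339 min.
Solving the cascade with C₁(0)=C₂(0)=0 gives C₂(t) = C_in[1 − (τ₁ e^(−t/τ₁) − τ₂ e^(−t/τ₂))/(τ₁ − τ₂)].
At t = 26.66: e^(−t/τ₁) = 0.446310, e^(−t/τ₂) = 0.399222.
C₂ = 4.705·[1 − (33.0465·0.446310 − 29.0339·0.399222)/(4.01269)] = 4.705·0.212980 = 1.00207 kg/m³.

1.002 kg/m³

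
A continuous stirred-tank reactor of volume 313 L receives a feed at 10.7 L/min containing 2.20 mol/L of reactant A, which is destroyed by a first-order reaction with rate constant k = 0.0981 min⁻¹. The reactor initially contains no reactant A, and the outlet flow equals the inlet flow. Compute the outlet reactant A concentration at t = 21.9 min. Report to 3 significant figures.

V dC/dt = Q(C_in − C) − k V C.
This is linear with rate a = Q/V + k = 0.13229 min⁻¹.
C_ss = Q C_in/(Q + kV) = 0.56853 mol/L; C(t) = C_ss + (C₀ − C_ss) e^(−a t).
C(21.9) = 0.56853 + (-0.56853)·e^(−0.13229·21.9) = 0.56853 + (-0.56853)·0.055186 = 0.53715 mol/L.

0.537 mol/L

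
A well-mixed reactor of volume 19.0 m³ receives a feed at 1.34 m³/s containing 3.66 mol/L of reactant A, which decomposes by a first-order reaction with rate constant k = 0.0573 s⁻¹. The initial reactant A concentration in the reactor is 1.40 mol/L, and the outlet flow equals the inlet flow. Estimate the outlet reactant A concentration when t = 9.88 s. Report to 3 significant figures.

Species balance: V dC/dt = Q C_in − Q C − k V C.
This is linear with rate a = Q/V + k = 0.12783 s⁻¹.
C_ss = Q C_in/(Q + kV) = 2.0194 mol/L; C(t) = C_ss + (C₀ − C_ss) e^(−a t).
C(9.88) = 2.0194 + (-0.61935)·e^(−0.12783·9.88) = 2.0194 + (-0.61935)·0.28283 = 1.8442 mol/L.

1.84 mol/L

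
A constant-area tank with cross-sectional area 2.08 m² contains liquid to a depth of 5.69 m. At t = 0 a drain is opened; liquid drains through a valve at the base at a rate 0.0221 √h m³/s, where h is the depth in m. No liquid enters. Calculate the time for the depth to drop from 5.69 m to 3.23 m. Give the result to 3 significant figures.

111 s

With no inflow, A dh/dt = −0.0221 √h.
Separate and integrate: 2(√h − √h₀) = −(0.0221/A) t.
t = 2A(√h₀ − √h)/0.0221 = 2·2.08·(√5.69 − √3.23)/0.0221
  = 4.1600 × (2.3854 − 1.7972) / 0.0221 = 110.71 s.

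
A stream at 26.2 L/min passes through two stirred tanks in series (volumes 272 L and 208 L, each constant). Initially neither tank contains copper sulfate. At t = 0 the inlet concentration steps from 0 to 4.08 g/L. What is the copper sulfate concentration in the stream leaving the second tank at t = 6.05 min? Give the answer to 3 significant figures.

Species balance on tank i: dCᵢ/dt = (Cᵢ₋₁ − Cᵢ)/τᵢ with τᵢ = Vᵢ/Q.
τ₁ = 272/26.2 = 10.382 min; τ₂ = 208/26.2 = 7.9389 min.
Solving the cascade with C₁(0)=C₂(0)=0 gives C₂(t) = C_in[1 − (τ₁ e^(−t/τ₁) − τ₂ e^(−t/τ₂))/(τ₁ − τ₂)].
At t = 6.05: e^(−t/τ₁) = 0.55836, e^(−t/τ₂) = 0.46670.
C₂ = 4.08·[1 − (10.382·0.55836 − 7.9389·0.46670)/(2.4427)] = 4.08·0.14376 = 0.58655 g/L.

0.587 g/L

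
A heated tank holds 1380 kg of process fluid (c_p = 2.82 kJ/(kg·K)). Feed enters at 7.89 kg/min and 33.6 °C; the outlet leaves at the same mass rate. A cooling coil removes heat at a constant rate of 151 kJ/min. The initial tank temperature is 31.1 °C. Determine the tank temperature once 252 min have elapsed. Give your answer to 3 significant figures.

Heat balance on the well-mixed liquid: M c_p dT/dt = ṁ c_p (T_in − T) − 151.
τ = M/ṁ = 174.90 min; T_ss = T_in − Q̇/(ṁ c_p) = 33.6 − 151/(7.89·2.82) = 26.813 °C.
T approaches T_ss exponentially: T(t) = T_ss + (T₀ − T_ss) e^(−t/τ).
T(252) = 26.813 + (4.2866)·e^(−252/174.90) = 26.813 + (4.2866)·0.23674 = 27.828 °C.

27.8 °C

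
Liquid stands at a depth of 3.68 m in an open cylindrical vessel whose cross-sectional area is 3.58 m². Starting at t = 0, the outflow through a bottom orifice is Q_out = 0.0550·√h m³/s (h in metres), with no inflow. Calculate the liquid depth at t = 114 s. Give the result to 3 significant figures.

1.09 m

With no inflow, A dh/dt = −0.0550 √h.
Separate and integrate: 2(√h − √h₀) = −(0.0550/A) t.
√h = √3.68 − 0.0550·114/(2·3.58) = 1.9183 − 0.87570 = 1.0426.
h = 1.0426² = 1.0871 m.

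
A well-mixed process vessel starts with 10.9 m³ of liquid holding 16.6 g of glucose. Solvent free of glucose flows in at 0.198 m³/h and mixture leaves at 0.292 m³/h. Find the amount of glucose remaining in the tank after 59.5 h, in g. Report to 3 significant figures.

1.77 g

Let m(t) be the amount of glucose. Volume: V(t) = V₀ + (Q_in − Q_out) t = 10.9 − 0.094000 t; V(59.5) = 5.3070 m³.
Solute balance: dm/dt = 0 − Q_out C = −Q_out m/V(t).
Separate: dm/m = −Q_out dt/V(t) ⇒ ln(m/m₀) = −(Q_out/(Q_in−Q_out)) ln(V/V₀).
m = m₀ (V₀/V)^(Q_out/(Q_in−Q_out)) = 16.6 × (10.9/5.3070)^(-3.1064) = 1.7747 g.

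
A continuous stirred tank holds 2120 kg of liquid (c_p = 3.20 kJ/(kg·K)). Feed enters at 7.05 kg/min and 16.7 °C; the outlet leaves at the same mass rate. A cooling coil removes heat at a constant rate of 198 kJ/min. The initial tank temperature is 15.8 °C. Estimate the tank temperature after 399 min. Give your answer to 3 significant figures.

M c_p dT/dt = ṁ c_p (T_in − T) − Q̇.
τ = M/ṁ = 300.71 min; T_ss = T_in − Q̇/(ṁ c_p) = 16.7 − 198/(7.05·3.20) = 7.9234 °C.
Solution: T(t) = T_ss + (T₀ − T_ss) e^(−t/τ).
T(399) = 7.9234 + (7.8766)·e^(−399/300.71) = 7.9234 + (7.8766)·0.26531 = 10.013 °C.

10.0 °C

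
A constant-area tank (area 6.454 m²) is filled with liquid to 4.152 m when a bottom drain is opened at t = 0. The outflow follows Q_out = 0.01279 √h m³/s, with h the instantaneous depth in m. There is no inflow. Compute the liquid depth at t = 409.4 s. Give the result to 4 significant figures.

2.663 m

Unsteady balance on liquid volume: A dh/dt = −0.01279 √h.
This is separable: 2 d(√h)/dt = −0.01279/A, so √h = √h₀ − (0.01279/(2A)) t.
√h = √4.152 − 0.01279·409.4/(2·6.454) = 2.03765 − 0.405657 = 1.63199.
h = 1.63199² = 2.66339 m.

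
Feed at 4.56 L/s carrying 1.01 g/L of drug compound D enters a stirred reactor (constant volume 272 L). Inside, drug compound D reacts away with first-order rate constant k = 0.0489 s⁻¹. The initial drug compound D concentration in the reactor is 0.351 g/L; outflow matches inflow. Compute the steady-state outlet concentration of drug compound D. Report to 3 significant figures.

V dC/dt = Q(C_in − C) − k V C.
Steady state (dC/dt = 0): C_ss = Q C_in/(Q + kV) = C_in/(1 + kV/Q).
C_ss = 4.56·1.01/(4.56 + 0.0489·272) = 4.6056/17.861 = 0.25786 g/L.

0.258 g/L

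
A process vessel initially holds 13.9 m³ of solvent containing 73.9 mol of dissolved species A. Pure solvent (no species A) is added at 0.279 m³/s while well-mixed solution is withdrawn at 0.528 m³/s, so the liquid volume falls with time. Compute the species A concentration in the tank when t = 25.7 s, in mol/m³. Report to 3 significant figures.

Let m(t) be the amount of species A. Volume: V(t) = V₀ + (Q_in − Q_out) t = 13.9 − 0.24900 t; V(25.7) = 7.5007 m³.
Solute balance: dm/dt = 0 − Q_out C = −Q_out m/V(t).
dm/m = −Q_out dt/(V₀ − 0.24900 t); integrating gives ln(m/m₀) = −(Q_out/(Q_in−Q_out)) ln(V/V₀).
m = m₀ (V₀/V)^(Q_out/(Q_in−Q_out)) = 73.9 × (13.9/7.5007)^(-2.1205) = 19.977 mol.
C = m/V = 19.977/7.5007 = 2.6634 mol/m³.

2.66 mol/m³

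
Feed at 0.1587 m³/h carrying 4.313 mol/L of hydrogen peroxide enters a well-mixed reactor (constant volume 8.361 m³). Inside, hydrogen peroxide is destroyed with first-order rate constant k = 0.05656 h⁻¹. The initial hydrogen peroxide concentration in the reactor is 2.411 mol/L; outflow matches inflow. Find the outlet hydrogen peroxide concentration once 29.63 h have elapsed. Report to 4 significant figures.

1.225 mol/L

Species balance: V dC/dt = Q C_in − Q C − k V C.
dC/dt = (Q/V) C_in − (Q/V + k) C; effective rate a = Q/V + k = 0.0189810 + 0.05656 = 0.0755410 h⁻¹.
C_ss = Q C_in/(Q + kV) = 1.08372 mol/L; C(t) = C_ss + (C₀ − C_ss) e^(−a t).
C(29.63) = 1.08372 + (1.32728)·e^(−0.0755410·29.63) = 1.08372 + (1.32728)·0.106642 = 1.22526 mol/L.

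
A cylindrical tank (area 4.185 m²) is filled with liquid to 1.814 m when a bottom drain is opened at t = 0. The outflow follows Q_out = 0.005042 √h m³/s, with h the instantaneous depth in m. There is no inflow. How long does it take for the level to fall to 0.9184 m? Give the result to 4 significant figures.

A dh/dt = −Q_out = −0.005042 √h.
This is separable: 2 d(√h)/dt = −0.005042/A, so √h = √h₀ − (0.005042/(2A)) t.
t = 2A(√h₀ − √h)/0.005042 = 2·4.185·(√1.814 − √0.9184)/0.005042
  = 8.37000 × (1.34685 − 0.958332) / 0.005042 = 644.959 s.

645.0 s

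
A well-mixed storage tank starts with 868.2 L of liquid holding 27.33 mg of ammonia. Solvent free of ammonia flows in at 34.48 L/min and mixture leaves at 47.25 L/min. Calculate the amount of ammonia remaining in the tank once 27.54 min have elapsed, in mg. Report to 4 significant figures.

Total volume: dV/dt = Q_in − Q_out = -12.7700 L/min, so V(t) = 868.2 − 12.7700 t and V(27.54) = 516.514 L.
No ammonia enters, so dm/dt = −Q_out · (m/V).
Separate: dm/m = −Q_out dt/V(t) ⇒ ln(m/m₀) = −(Q_out/(Q_in−Q_out)) ln(V/V₀).
m = m₀ (V₀/V)^(Q_out/(Q_in−Q_out)) = 27.33 × (868.2/516.514)^(-3.70008) = 4.00067 mg.

4.001 mg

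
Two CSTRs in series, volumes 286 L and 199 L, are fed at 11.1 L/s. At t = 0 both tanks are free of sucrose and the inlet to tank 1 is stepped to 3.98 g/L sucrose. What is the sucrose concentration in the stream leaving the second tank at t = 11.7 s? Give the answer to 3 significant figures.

Each tank obeys Vᵢ dCᵢ/dt = Q(Cᵢ₋₁ − Cᵢ), so τᵢ = Vᵢ/Q.
τ₁ = 286/11.1 = 25.766 s; τ₂ = 199/11.1 = 17.928 s.
Tank 1: C₁ = C_in(1 − e^(−t/τ₁)). Tank 2 (τ₁ ≠ τ₂): C₂ = C_in[1 − (τ₁ e^(−t/τ₁) − τ₂ e^(−t/τ₂))/(τ₁ − τ₂)].
At t = 11.7: e^(−t/τ₁) = 0.63503, e^(−t/τ₂) = 0.52068.
C₂ = 3.98·[1 − (25.766·0.63503 − 17.928·0.52068)/(7.8378)] = 3.98·0.10344 = 0.41167 g/L.

0.412 g/L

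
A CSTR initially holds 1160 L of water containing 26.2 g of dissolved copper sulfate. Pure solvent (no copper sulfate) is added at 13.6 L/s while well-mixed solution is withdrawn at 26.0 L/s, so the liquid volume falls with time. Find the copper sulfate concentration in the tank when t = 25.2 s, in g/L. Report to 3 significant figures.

Let m(t) be the amount of copper sulfate. Volume: V(t) = V₀ + (Q_in − Q_out) t = 1160 − 12.400 t; V(25.2) = 847.52 L.
No copper sulfate enters, so dm/dt = −Q_out · (m/V).
Separate: dm/m = −Q_out dt/V(t) ⇒ ln(m/m₀) = −(Q_out/(Q_in−Q_out)) ln(V/V₀).
m = m₀ (V₀/V)^(Q_out/(Q_in−Q_out)) = 26.2 × (1160/847.52)^(-2.0968) = 13.567 g.
C = m/V = 13.567/847.52 = 0.016008 g/L.

0.0160 g/L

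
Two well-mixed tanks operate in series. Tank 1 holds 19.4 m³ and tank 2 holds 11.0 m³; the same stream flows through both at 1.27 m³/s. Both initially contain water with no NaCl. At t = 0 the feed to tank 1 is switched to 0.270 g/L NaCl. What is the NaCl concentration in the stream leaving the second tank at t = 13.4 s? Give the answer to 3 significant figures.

Species balance on tank i: dCᵢ/dt = (Cᵢ₋₁ − Cᵢ)/τᵢ with τᵢ = Vᵢ/Q.
τ₁ = 19.4/1.27 = 15.276 s; τ₂ = 11.0/1.27 = 8.6614 s.
Solving the cascade with C₁(0)=C₂(0)=0 gives C₂(t) = C_in[1 − (τ₁ e^(−t/τ₁) − τ₂ e^(−t/τ₂))/(τ₁ − τ₂)].
At t = 13.4: e^(−t/τ₁) = 0.41594, e^(−t/τ₂) = 0.21287.
C₂ = 0.270·[1 − (15.276·0.41594 − 8.6614·0.21287)/(6.6142)] = 0.270·0.31813 = 0.085896 g/L.

0.0859 g/L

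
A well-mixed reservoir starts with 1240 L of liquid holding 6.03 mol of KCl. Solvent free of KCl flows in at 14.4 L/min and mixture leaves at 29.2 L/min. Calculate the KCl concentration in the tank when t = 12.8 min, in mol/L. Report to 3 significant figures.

Total volume: dV/dt = Q_in − Q_out = -14.800 L/min, so V(t) = 1240 − 14.800 t and V(12.8) = 1050.6 L.
Species balance (pure solvent in): dm/dt = −Q_out · m/V(t).
Separate: dm/m = −Q_out dt/V(t) ⇒ ln(m/m₀) = −(Q_out/(Q_in−Q_out)) ln(V/V₀).
m = m₀ (V₀/V)^(Q_out/(Q_in−Q_out)) = 6.03 × (1240/1050.6)^(-1.9730) = 4.3477 mol.
C = m/V = 4.3477/1050.6 = 0.0041385 mol/L.

0.00414 mol/L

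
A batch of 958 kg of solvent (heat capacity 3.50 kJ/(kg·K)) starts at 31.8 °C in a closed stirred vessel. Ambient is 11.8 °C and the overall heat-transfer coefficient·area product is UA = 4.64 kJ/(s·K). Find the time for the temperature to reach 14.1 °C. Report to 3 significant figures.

First-law balance (no shaft work): M c_p dT/dt = −UA(T − T_amb).
τ = M c_p/UA = 722.63 s; T_ss = T_amb = 11.800 °C.
T(t) = T_ss + (T₀ − T_ss)e^(−t/τ); set T = 14.1:
t = −τ ln[(T − T_ss)/(T₀ − T_ss)] = −722.63 · ln(0.11500) = 1562.9 s.

1560 s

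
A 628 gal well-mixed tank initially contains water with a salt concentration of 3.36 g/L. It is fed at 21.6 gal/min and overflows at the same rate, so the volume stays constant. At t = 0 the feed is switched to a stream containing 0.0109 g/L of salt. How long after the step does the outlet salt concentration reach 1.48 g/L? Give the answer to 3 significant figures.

Transient balance on the dissolved component: V dC/dt = Q(C_in − C), so τ = V/Q = 29.074 min.
C(t) = C_in + (C₀ − C_in) e^(−t/τ). Set C = 1.48 and solve for t:
e^(−t/τ) = (C − C_in)/(C₀ − C_in) = (1.48 − 0.0109)/(3.36 − 0.0109) = 0.43866
t = −τ ln(…) = 29.074 × 0.82404 = 23.958 min.

24.0 min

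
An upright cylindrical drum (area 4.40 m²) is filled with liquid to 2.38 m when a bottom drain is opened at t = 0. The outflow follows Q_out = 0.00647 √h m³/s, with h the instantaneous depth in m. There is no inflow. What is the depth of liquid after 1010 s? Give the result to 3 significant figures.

0.640 m

Accumulation of liquid (constant cross-section A): A dh/dt = −0.00647 √h.
This is separable: 2 d(√h)/dt = −0.00647/A, so √h = √h₀ − (0.00647/(2A)) t.
√h = √2.38 − 0.00647·1010/(2·4.40) = 1.5427 − 0.74258 = 0.80015.
h = 0.80015² = 0.64023 m.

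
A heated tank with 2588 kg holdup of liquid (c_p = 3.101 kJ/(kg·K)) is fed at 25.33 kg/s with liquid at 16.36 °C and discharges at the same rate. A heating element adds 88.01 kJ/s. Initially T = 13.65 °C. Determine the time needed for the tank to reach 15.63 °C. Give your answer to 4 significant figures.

M c_p dT/dt = ṁ c_p (T_in − T) + Q̇.
τ = M/ṁ = 102.171 s; T_ss = T_in + Q̇/(ṁ c_p) = 17.4805 °C.
T(t) = T_ss + (T₀ − T_ss) e^(−t/τ). Set T = 15.63:
e^(−t/τ) = (15.63 − 17.4805)/(13.65 − 17.4805) = 0.483090
t = −102.171 · ln(0.483090) = 74.3349 s.

74.33 s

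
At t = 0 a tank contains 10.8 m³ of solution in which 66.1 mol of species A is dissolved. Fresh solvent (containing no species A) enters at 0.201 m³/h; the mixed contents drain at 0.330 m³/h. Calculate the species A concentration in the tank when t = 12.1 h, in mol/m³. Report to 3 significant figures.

4.80 mol/m³

Total volume: dV/dt = Q_in − Q_out = -0.12900 m³/h, so V(t) = 10.8 − 0.12900 t and V(12.1) = 9.2391 m³.
No species A enters, so dm/dt = −Q_out · (m/V).
Separate: dm/m = −Q_out dt/V(t) ⇒ ln(m/m₀) = −(Q_out/(Q_in−Q_out)) ln(V/V₀).
m = m₀ (V₀/V)^(Q_out/(Q_in−Q_out)) = 66.1 × (10.8/9.2391)^(-2.5581) = 44.338 mol.
C = m/V = 44.338/9.2391 = 4.7989 mol/m³.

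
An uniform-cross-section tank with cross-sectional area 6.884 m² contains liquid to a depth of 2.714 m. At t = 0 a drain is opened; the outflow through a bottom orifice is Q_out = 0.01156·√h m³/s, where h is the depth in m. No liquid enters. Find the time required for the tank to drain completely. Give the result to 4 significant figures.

1962 s

With no inflow, A dh/dt = −0.01156 √h.
∫ h^(−1/2) dh = −(0.01156/A) ∫ dt, giving 2√h = 2√h₀ − (0.01156/A) t.
Tank is empty when √h = 0: t_empty = 2A√h₀/0.01156.
t_empty = 2·6.884·√2.714/0.01156 = 13.7680·1.64742/0.01156 = 1962.09 s.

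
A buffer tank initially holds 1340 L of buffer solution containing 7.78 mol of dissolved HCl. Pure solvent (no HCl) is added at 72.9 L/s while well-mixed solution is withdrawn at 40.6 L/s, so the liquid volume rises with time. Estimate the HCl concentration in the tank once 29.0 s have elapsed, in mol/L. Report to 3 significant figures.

0.00176 mol/L

Let m(t) be the amount of HCl. Volume: V(t) = V₀ + (Q_in − Q_out) t = 1340 + 32.300 t; V(29.0) = 2276.7 L.
No HCl enters, so dm/dt = −Q_out · (m/V).
dm/m = −Q_out dt/(V₀ + 32.300 t); integrating gives ln(m/m₀) = −(Q_out/(Q_in−Q_out)) ln(V/V₀).
m = m₀ (V₀/V)^(Q_out/(Q_in−Q_out)) = 7.78 × (1340/2276.7)^(1.2570) = 3.9960 mol.
C = m/V = 3.9960/2276.7 = 0.0017552 mol/L.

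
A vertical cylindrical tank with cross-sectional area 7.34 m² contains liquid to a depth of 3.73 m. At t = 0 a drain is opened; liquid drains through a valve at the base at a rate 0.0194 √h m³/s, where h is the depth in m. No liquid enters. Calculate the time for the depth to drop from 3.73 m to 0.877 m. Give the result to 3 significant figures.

With no inflow, A dh/dt = −0.0194 √h.
∫ h^(−1/2) dh = −(0.0194/A) ∫ dt, giving 2√h = 2√h₀ − (0.0194/A) t.
t = 2A(√h₀ − √h)/0.0194 = 2·7.34·(√3.73 − √0.877)/0.0194
  = 14.680 × (1.9313 − 0.93648) / 0.0194 = 752.79 s.

753 s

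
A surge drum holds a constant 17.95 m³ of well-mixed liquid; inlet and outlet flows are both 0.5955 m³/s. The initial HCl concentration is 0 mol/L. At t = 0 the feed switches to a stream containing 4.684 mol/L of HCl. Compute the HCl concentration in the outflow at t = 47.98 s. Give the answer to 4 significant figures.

3.730 mol/L

Transient balance on the dissolved component: V dC/dt = Q(C_in − C).
Rewrite as dC/dt + C/τ = C_in/τ, τ = V/Q = 30.1427 s.
Integrating: C(t) = C_in + (C₀ − C_in) e^(−t/τ).
C(47.98) = 4.684 + (0 − 4.684)·e^(−47.98/30.1427) = 4.684 + (-4.68400)·0.203567 = 3.73049 mol/L.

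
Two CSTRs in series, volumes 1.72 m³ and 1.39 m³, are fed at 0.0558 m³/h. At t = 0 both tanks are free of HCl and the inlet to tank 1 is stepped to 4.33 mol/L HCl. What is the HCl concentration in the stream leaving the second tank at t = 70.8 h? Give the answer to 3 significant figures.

3.12 mol/L

Species balance on tank i: dCᵢ/dt = (Cᵢ₋₁ − Cᵢ)/τᵢ with τᵢ = Vᵢ/Q.
τ₁ = 1.72/0.0558 = 30.824 h; τ₂ = 1.39/0.0558 = 24.910 h.
Tank 1: C₁ = C_in(1 − e^(−t/τ₁)). Tank 2 (τ₁ ≠ τ₂): C₂ = C_in[1 − (τ₁ e^(−t/τ₁) − τ₂ e^(−t/τ₂))/(τ₁ − τ₂)].
At t = 70.8: e^(−t/τ₁) = 0.10057, e^(−t/τ₂) = 0.058298.
C₂ = 4.33·[1 − (30.824·0.10057 − 24.910·0.058298)/(5.9140)] = 4.33·0.72137 = 3.1235 mol/L.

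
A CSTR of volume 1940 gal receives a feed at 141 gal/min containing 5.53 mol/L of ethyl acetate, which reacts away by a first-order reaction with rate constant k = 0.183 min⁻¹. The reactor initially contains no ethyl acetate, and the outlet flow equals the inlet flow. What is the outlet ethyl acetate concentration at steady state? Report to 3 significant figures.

Accumulation = in − out − consumed: V dC/dt = Q C_in − Q C − k V C.
Steady state (dC/dt = 0): C_ss = Q C_in/(Q + kV) = C_in/(1 + kV/Q).
C_ss = 141·5.53/(141 + 0.183·1940) = 779.73/496.02 = 1.5720 mol/L.

1.57 mol/L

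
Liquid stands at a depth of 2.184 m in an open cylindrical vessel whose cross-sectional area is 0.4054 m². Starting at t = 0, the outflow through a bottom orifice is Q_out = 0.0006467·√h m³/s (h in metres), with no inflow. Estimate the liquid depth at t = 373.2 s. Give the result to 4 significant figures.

Volume balance on the tank: A dh/dt = −0.0006467 √h.
∫ h^(−1/2) dh = −(0.0006467/A) ∫ dt, giving 2√h = 2√h₀ − (0.0006467/A) t.
√h = √2.184 − 0.0006467·373.2/(2·0.4054) = 1.47784 − 0.297667 = 1.18017.
h = 1.18017² = 1.39280 m.

1.393 m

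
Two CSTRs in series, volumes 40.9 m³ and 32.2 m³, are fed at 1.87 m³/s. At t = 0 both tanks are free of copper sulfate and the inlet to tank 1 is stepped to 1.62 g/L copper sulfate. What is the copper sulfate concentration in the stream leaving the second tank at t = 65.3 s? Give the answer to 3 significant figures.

1.37 g/L

Each tank obeys Vᵢ dCᵢ/dt = Q(Cᵢ₋₁ − Cᵢ), so τᵢ = Vᵢ/Q.
τ₁ = 40.9/1.87 = 21.872 s; τ₂ = 32.2/1.87 = 17.219 s.
Tank 1: C₁ = C_in(1 − e^(−t/τ₁)). Tank 2 (τ₁ ≠ τ₂): C₂ = C_in[1 − (τ₁ e^(−t/τ₁) − τ₂ e^(−t/τ₂))/(τ₁ − τ₂)].
At t = 65.3: e^(−t/τ₁) = 0.050509, e^(−t/τ₂) = 0.022544.
C₂ = 1.62·[1 − (21.872·0.050509 − 17.219·0.022544)/(4.6524)] = 1.62·0.84599 = 1.3705 g/L.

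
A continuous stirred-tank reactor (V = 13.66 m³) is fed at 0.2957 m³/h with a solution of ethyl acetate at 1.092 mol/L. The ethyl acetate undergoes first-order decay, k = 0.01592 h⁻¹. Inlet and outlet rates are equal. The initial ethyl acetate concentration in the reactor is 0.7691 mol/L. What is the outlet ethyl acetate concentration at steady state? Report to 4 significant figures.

Accumulation = in − out − consumed: V dC/dt = Q C_in − Q C − k V C.
Steady state (dC/dt = 0): C_ss = Q C_in/(Q + kV) = C_in/(1 + kV/Q).
C_ss = 0.2957·1.092/(0.2957 + 0.01592·13.66) = 0.322904/0.513167 = 0.629238 mol/L.

0.6292 mol/L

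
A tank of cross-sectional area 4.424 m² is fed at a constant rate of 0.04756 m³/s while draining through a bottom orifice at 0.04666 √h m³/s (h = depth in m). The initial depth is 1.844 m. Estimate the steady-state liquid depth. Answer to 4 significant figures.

Level balance: A dh/dt = 0.04756 − 0.04666 √h. Setting dh/dt = 0:
Q_in = 0.04666 √h_ss ⇒ √h_ss = 0.04756/0.04666 = 1.01929.
h_ss = 1.01929² = 1.03895 m. (Since h₀ = 1.844 m > h_ss, the level will fall toward this value.)

1.039 m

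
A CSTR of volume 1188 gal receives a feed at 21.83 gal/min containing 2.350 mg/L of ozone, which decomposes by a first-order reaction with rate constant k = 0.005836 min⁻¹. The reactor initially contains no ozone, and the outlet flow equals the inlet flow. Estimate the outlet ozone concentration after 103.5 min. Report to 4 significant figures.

1.638 mg/L

V dC/dt = Q(C_in − C) − k V C.
This is linear with rate a = Q/V + k = 0.0242114 min⁻¹.
C_ss = Q C_in/(Q + kV) = 1.78355 mg/L; C(t) = C_ss + (C₀ − C_ss) e^(−a t).
C(103.5) = 1.78355 + (-1.78355)·e^(−0.0242114·103.5) = 1.78355 + (-1.78355)·0.0816036 = 1.63800 mg/L.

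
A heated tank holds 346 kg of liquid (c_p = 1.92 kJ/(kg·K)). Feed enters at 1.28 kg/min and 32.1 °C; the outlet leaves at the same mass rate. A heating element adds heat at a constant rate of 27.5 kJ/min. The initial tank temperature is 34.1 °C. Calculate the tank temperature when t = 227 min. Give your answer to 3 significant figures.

39.3 °C

M c_p dT/dt = ṁ c_p (T_in − T) + Q̇.
Rearrange: dT/dt = (T_ss − T)/τ with τ = M/ṁ = 270.31 min and T_ss = T_in + Q̇/(ṁ c_p) = 43.290 °C.
Integrating: T(t) = T_ss + (T₀ − T_ss) e^(−t/τ).
T(227) = 43.290 + (-9.1898)·e^(−227/270.31) = 43.290 + (-9.1898)·0.43181 = 39.322 °C.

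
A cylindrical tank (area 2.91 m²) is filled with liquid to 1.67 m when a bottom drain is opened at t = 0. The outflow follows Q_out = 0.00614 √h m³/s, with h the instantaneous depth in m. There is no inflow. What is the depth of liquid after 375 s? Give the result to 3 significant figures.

With no inflow, A dh/dt = −0.00614 √h.
This is separable: 2 d(√h)/dt = −0.00614/A, so √h = √h₀ − (0.00614/(2A)) t.
√h = √1.67 − 0.00614·375/(2·2.91) = 1.2923 − 0.39562 = 0.89667.
h = 0.89667² = 0.80401 m.

0.804 m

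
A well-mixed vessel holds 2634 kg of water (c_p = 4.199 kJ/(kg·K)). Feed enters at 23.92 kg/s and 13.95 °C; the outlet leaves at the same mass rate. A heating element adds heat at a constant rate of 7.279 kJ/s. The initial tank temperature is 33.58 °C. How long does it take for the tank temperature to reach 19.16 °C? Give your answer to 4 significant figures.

147.2 s

Heat balance on the well-mixed liquid: M c_p dT/dt = ṁ c_p (T_in − T) + 7.279.
τ = M/ṁ = 110.117 s; T_ss = T_in + Q̇/(ṁ c_p) = 14.0225 °C.
T(t) = T_ss + (T₀ − T_ss) e^(−t/τ). Set T = 19.16:
e^(−t/τ) = (19.16 − 14.0225)/(33.58 − 14.0225) = 0.262688
t = −110.117 · ln(0.262688) = 147.203 s.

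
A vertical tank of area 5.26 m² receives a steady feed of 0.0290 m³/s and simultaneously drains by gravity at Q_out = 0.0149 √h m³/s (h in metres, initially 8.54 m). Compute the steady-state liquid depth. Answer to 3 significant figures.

Level balance: A dh/dt = 0.0290 − 0.0149 √h. Setting dh/dt = 0:
Q_in = 0.0149 √h_ss ⇒ √h_ss = 0.0290/0.0149 = 1.9463.
h_ss = 1.9463² = 3.7881 m. (Since h₀ = 8.54 m > h_ss, the level will fall toward this value.)

3.79 m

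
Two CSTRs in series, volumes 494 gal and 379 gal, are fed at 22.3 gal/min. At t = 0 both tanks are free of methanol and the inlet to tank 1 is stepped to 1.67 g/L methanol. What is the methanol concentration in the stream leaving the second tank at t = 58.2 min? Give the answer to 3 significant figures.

1.33 g/L

Species balance on tank i: dCᵢ/dt = (Cᵢ₋₁ − Cᵢ)/τᵢ with τᵢ = Vᵢ/Q.
τ₁ = 494/22.3 = 22.152 min; τ₂ = 379/22.3 = 16.996 min.
Tank 1: C₁ = C_in(1 − e^(−t/τ₁)). Tank 2 (τ₁ ≠ τ₂): C₂ = C_in[1 − (τ₁ e^(−t/τ₁) − τ₂ e^(−t/τ₂))/(τ₁ − τ₂)].
At t = 58.2: e^(−t/τ₁) = 0.072277, e^(−t/τ₂) = 0.032568.
C₂ = 1.67·[1 − (22.152·0.072277 − 16.996·0.032568)/(5.1570)] = 1.67·0.79685 = 1.3307 g/L.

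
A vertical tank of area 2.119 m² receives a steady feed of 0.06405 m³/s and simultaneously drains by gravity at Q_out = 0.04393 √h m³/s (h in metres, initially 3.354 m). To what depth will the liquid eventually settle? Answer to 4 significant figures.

Accumulation of liquid (constant cross-section A): A dh/dt = Q_in − 0.04393 √h. At steady state dh/dt = 0:
Q_in = 0.04393 √h_ss ⇒ √h_ss = 0.06405/0.04393 = 1.45800.
h_ss = 1.45800² = 2.12577 m. (Since h₀ = 3.354 m > h_ss, the level will fall toward this value.)

2.126 m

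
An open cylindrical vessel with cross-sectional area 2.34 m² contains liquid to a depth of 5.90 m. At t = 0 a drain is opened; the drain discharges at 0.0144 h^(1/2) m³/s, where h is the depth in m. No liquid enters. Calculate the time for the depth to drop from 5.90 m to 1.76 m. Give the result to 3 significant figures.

358 s

Accumulation of liquid (constant cross-section A): A dh/dt = −0.0144 √h.
Separate and integrate: 2(√h − √h₀) = −(0.0144/A) t.
t = 2A(√h₀ − √h)/0.0144 = 2·2.34·(√5.90 − √1.76)/0.0144
  = 4.6800 × (2.4290 − 1.3266) / 0.0144 = 358.26 s.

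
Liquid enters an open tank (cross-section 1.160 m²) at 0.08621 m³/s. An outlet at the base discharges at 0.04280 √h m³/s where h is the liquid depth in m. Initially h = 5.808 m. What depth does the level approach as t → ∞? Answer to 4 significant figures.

A dh/dt = Q_in − 0.04280 √h. Steady state requires inflow = outflow:
Q_in = 0.04280 √h_ss ⇒ √h_ss = 0.08621/0.04280 = 2.01425.
h_ss = 2.01425² = 4.05721 m. (Since h₀ = 5.808 m > h_ss, the level will fall toward this value.)

4.057 m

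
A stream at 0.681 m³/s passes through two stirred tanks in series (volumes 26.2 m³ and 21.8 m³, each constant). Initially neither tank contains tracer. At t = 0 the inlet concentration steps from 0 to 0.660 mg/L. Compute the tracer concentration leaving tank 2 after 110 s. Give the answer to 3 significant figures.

Each tank obeys Vᵢ dCᵢ/dt = Q(Cᵢ₋₁ − Cᵢ), so τᵢ = Vᵢ/Q.
τ₁ = 26.2/0.681 = 38.473 s; τ₂ = 21.8/0.681 = 32.012 s.
Solving the cascade with C₁(0)=C₂(0)=0 gives C₂(t) = C_in[1 − (τ₁ e^(−t/τ₁) − τ₂ e^(−t/τ₂))/(τ₁ − τ₂)].
At t = 110: e^(−t/τ₁) = 0.057317, e^(−t/τ₂) = 0.032186.
C₂ = 0.660·[1 − (38.473·0.057317 − 32.012·0.032186)/(6.4611)] = 0.660·0.81817 = 0.53999 mg/L.

0.540 mg/L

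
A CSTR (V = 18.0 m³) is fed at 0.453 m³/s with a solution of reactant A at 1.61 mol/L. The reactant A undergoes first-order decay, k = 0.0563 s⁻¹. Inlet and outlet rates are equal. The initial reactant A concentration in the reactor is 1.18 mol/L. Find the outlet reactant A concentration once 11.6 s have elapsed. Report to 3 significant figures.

0.763 mol/L

Accumulation = in − out − consumed: V dC/dt = Q C_in − Q C − k V C.
dC/dt = (Q/V) C_in − (Q/V + k) C; effective rate a = Q/V + k = 0.025167 + 0.0563 = 0.081467 s⁻¹.
C_ss = Q C_in/(Q + kV) = 0.49736 mol/L; C(t) = C_ss + (C₀ − C_ss) e^(−a t).
C(11.6) = 0.49736 + (0.68264)·e^(−0.081467·11.6) = 0.49736 + (0.68264)·0.38867 = 0.76269 mol/L.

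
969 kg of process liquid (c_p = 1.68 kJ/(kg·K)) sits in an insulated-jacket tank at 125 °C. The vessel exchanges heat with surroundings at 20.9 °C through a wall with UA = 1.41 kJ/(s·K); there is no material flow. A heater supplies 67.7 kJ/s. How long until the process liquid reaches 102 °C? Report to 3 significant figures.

609 s

M c_p dT/dt = −UA(T − T_amb) + Q̇.
τ = M c_p/UA = 1154.6 s; T_ss = T_amb + Q̇/UA = 20.9 + 67.7/1.41 = 68.914 °C.
T(t) = T_ss + (T₀ − T_ss)e^(−t/τ); set T = 102:
t = −τ ln[(T − T_ss)/(T₀ − T_ss)] = −1154.6 · ln(0.58991) = 609.35 s.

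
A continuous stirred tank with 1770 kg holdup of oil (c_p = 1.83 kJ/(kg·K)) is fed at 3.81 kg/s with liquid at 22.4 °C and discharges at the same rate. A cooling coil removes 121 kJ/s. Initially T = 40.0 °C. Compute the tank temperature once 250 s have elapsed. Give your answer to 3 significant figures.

Energy balance: M c_p dT/dt = ṁ c_p (T_in − T) − 121.
Rearrange: dT/dt = (T_ss − T)/τ with τ = M/ṁ = 464.57 s and T_ss = T_in − Q̇/(ṁ c_p) = 5.0456 °C.
Integrating: T(t) = T_ss + (T₀ − T_ss) e^(−t/τ).
T(250) = 5.0456 + (34.954)·e^(−250/464.57) = 5.0456 + (34.954)·0.58384 = 25.453 °C.

25.5 °C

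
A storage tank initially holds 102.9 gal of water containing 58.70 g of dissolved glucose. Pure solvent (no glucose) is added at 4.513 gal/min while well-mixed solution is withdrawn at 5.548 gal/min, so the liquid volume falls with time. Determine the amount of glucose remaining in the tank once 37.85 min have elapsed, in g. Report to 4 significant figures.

Total volume: dV/dt = Q_in − Q_out = -1.03500 gal/min, so V(t) = 102.9 − 1.03500 t and V(37.85) = 63.7252 gal.
Species balance (pure solvent in): dm/dt = −Q_out · m/V(t).
dm/m = −Q_out dt/(V₀ − 1.03500 t); integrating gives ln(m/m₀) = −(Q_out/(Q_in−Q_out)) ln(V/V₀).
m = m₀ (V₀/V)^(Q_out/(Q_in−Q_out)) = 58.70 × (102.9/63.7252)^(-5.36039) = 4.49905 g.

4.499 g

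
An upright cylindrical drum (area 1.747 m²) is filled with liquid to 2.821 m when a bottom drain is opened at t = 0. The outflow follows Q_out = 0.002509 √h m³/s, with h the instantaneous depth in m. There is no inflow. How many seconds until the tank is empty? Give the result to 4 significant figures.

2339 s

With no inflow, A dh/dt = −0.002509 √h.
This is separable: 2 d(√h)/dt = −0.002509/A, so √h = √h₀ − (0.002509/(2A)) t.
Tank is empty when √h = 0: t_empty = 2A√h₀/0.002509.
t_empty = 2·1.747·√2.821/0.002509 = 3.49400·1.67958/0.002509 = 2338.97 s.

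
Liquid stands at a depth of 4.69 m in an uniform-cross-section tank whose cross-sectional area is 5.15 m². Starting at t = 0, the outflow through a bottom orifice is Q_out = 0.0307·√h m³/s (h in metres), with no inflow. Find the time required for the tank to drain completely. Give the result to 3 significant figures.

With no inflow, A dh/dt = −0.0307 √h.
This is separable: 2 d(√h)/dt = −0.0307/A, so √h = √h₀ − (0.0307/(2A)) t.
Tank is empty when √h = 0: t_empty = 2A√h₀/0.0307.
t_empty = 2·5.15·√4.69/0.0307 = 10.300·2.1656/0.0307 = 726.58 s.

727 s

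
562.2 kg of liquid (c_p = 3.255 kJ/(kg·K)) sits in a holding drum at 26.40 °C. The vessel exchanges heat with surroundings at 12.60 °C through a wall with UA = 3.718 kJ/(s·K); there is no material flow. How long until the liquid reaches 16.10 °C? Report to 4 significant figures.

675.2 s

M c_p dT/dt = −UA(T − T_amb).
τ = M c_p/UA = 492.190 s; T_ss = T_amb = 12.6000 °C.
T(t) = T_ss + (T₀ − T_ss)e^(−t/τ); set T = 16.10:
t = −τ ln[(T − T_ss)/(T₀ − T_ss)] = −492.190 · ln(0.253623) = 675.238 s.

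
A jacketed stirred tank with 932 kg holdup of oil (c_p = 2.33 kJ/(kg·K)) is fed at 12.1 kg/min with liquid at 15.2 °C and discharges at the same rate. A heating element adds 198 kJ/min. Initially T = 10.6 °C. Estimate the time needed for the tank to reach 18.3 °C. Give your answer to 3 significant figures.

83.7 min

Energy balance: M c_p dT/dt = ṁ c_p (T_in − T) + 198.
τ = M/ṁ = 77.025 min; T_ss = T_in + Q̇/(ṁ c_p) = 22.223 °C.
T(t) = T_ss + (T₀ − T_ss) e^(−t/τ). Set T = 18.3:
e^(−t/τ) = (18.3 − 22.223)/(10.6 − 22.223) = 0.33752
t = −77.025 · ln(0.33752) = 83.659 min.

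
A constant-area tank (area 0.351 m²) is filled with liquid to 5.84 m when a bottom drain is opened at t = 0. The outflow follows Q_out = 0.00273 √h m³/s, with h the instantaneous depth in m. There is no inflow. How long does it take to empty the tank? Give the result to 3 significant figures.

621 s

A dh/dt = −Q_out = −0.00273 √h.
This is separable: 2 d(√h)/dt = −0.00273/A, so √h = √h₀ − (0.00273/(2A)) t.
Set h = 0: 2√h₀ = (0.00273/A) t_empty ⇒ t_empty = 2A√h₀/0.00273.
t_empty = 2·0.351·√5.84/0.00273 = 0.70200·2.4166/0.00273 = 621.41 s.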